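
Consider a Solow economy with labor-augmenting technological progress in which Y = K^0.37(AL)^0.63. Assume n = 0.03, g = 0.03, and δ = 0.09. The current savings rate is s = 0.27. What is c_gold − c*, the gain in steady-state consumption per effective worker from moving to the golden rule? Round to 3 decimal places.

Break-even investment rate: n + g + δ = 0.03 + 0.03 + 0.09 = 0.15.
Current steady state (s = 0.27): k* = (0.27/0.15)^(1/0.63) ≈ 2.5421, y* = 2.5421^0.37 ≈ 1.4123, c* = (1−0.27)·1.4123 ≈ 1.0310.
At the golden rule the marginal product of capital equals n+g+δ: 0.37·k^(0.37−1) = 0.15. Solving, k_gold = (0.37/0.15)^(1/0.63) ≈ 4.1918.
y_gold = 4.1918^0.37 ≈ 1.6994, c_gold = y_gold − 0.15·k_gold ≈ 1.0706.
Gain: Δc = 1.0706 − 1.0310 ≈ 0.0396.

Δc ≈ 0.040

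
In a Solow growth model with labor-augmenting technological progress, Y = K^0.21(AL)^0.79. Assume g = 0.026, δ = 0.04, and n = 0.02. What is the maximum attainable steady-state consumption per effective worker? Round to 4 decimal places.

Capital per effective worker breaks even when investment replaces (n + g + δ)·k; here n + g + δ = 0.086.
At the golden rule the marginal product of capital equals n+g+δ: 0.21·k^(0.21−1) = 0.086. Solving, k_gold = (0.21/0.086)^(1/0.79) ≈ 3.0959.
y_gold = 3.0959^0.21 ≈ 1.2678.
c_gold = y_gold − (n+g+δ)·k_gold = 1.2678 − 0.086·3.0959 ≈ 1.0016.

c_gold ≈ 1.0016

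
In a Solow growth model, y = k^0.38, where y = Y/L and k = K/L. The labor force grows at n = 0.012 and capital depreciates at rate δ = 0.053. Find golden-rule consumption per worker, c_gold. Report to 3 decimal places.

n + δ = 0.012 + 0.053 = 0.065.
Setting f'(k) = n+δ gives 0.38·k^(0.38−1) = 0.065, hence k_gold = (0.38/0.065)^(1/0.62) ≈ 17.2539.
y_gold = 17.2539^0.38 ≈ 2.9513.
c_gold = y_gold − (n+δ)·k_gold = 2.9513 − 0.065·17.2539 ≈ 1.8298.

c_gold ≈ 1.830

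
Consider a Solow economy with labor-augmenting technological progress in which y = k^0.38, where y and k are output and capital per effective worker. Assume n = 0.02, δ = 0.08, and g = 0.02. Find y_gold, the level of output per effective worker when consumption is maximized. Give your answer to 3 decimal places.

The effective depreciation rate is n + g + δ = 0.02 + 0.02 + 0.08 = 0.12.
Maximizing c = f(k) − (n+g+δ)·k gives f'(k) = n+g+δ, i.e. 0.38·k^(0.38−1) = 0.12, so k_gold = (0.38/0.12)^(1/0.62) ≈ 6.4183.
Output: y_gold = k_gold^0.38 = 6.4183^0.38 ≈ 2.0268.

y_gold ≈ 2.027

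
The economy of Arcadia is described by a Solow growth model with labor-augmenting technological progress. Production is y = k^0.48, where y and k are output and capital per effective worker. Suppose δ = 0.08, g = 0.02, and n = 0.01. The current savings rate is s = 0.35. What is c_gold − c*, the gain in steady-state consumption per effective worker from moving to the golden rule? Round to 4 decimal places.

Δc ≈ 0.1340

Break-even investment rate: n + g + δ = 0.01 + 0.02 + 0.08 = 0.11.
Current steady state (s = 0.35): k* = (0.35/0.11)^(1/0.52) ≈ 9.2615, y* = 9.2615^0.48 ≈ 2.9108, c* = (1−0.35)·2.9108 ≈ 1.8920.
Setting f'(k) = n+g+δ gives 0.48·k^(0.48−1) = 0.11, hence k_gold = (0.48/0.11)^(1/0.52) ≈ 17.0011.
y_gold = 17.0011^0.48 ≈ 3.8961, c_gold = y_gold − 0.11·k_gold ≈ 2.0260.
Gain: Δc = 2.0260 − 1.8920 ≈ 0.1340.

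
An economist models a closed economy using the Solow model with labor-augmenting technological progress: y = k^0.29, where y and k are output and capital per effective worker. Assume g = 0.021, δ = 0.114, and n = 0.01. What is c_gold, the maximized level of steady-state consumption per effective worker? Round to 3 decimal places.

Capital per effective worker breaks even when investment replaces (n + g + δ)·k; here n + g + δ = 0.145.
Maximizing c = f(k) − (n+g+δ)·k gives f'(k) = n+g+δ, i.e. 0.29·k^(0.29−1) = 0.145, so k_gold = (0.29/0.145)^(1/0.71) ≈ 2.6545.
y_gold = 2.6545^0.29 ≈ 1.3273.
c_gold = y_gold − (n+g+δ)·k_gold = 1.3273 − 0.145·2.6545 ≈ 0.9424.

c_gold ≈ 0.942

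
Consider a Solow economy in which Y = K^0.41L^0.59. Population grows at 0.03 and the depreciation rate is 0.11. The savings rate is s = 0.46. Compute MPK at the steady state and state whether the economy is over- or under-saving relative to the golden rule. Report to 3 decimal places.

over-saving; MPK ≈ 0.125

n + δ = 0.03 + 0.11 = 0.14.
Steady-state k*: s·k^0.41 = 0.14·k gives k* = (0.46/0.14)^(1/0.59) ≈ 7.5101.
MPK = 0.41·7.5101^(-0.59) ≈ 0.1248.
MPK < n+δ = 0.14, so the economy is dynamically inefficient (over-saving).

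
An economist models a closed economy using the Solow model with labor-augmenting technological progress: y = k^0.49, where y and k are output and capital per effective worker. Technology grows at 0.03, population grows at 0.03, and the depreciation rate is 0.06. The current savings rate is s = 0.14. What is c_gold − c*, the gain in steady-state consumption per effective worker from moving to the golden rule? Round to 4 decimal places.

Capital per effective worker breaks even when investment replaces (n + g + δ)·k; here n + g + δ = 0.12.
Current steady state (s = 0.14): k* = (0.14/0.12)^(1/0.51) ≈ 1.3529, y* = 1.3529^0.49 ≈ 1.1596, c* = (1−0.14)·1.1596 ≈ 0.9973.
Maximizing c = f(k) − (n+g+δ)·k gives f'(k) = n+g+δ, i.e. 0.49·k^(0.49−1) = 0.12, so k_gold = (0.49/0.12)^(1/0.51) ≈ 15.7786.
y_gold = 15.7786^0.49 ≈ 3.8641, c_gold = y_gold − 0.12·k_gold ≈ 1.9707.
Gain: Δc = 1.9707 − 0.9973 ≈ 0.9734.

Δc ≈ 0.9734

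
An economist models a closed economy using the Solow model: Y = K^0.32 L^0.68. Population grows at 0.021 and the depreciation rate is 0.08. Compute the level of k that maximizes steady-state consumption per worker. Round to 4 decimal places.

k_gold ≈ 5.4515

Break-even investment rate: n + δ = 0.021 + 0.08 = 0.101.
Setting f'(k) = n+δ gives 0.32·k^(0.32−1) = 0.101, hence k_gold = (0.32/0.101)^(1/0.68) ≈ 5.4515.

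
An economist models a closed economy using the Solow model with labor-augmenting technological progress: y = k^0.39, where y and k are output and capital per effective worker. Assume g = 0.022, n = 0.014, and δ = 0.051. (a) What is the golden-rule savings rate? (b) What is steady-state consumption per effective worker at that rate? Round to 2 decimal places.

(a) s_gold = 0.39; (b) c_gold ≈ 1.59

Capital per effective worker breaks even when investment replaces (n + g + δ)·k; here n + g + δ = 0.087.
For Cobb-Douglas, s_gold equals capital's share: s_gold = 0.39.
At the golden rule the marginal product of capital equals n+g+δ: 0.39·k^(0.39−1) = 0.087. Solving, k_gold = (0.39/0.087)^(1/0.61) ≈ 11.6979.
y_gold = 11.6979^0.39 ≈ 2.6095; c_gold = (1−0.39)·y_gold ≈ 1.5918.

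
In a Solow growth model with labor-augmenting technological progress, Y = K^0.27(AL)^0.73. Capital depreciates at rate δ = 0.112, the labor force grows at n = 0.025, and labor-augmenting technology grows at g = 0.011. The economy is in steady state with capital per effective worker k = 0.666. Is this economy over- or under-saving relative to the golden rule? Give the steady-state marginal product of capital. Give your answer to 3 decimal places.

Capital per effective worker breaks even when investment replaces (n + g + δ)·k; here n + g + δ = 0.148.
MPK = 0.27·k^(0.27−1) = 0.27·0.666^(-0.73) ≈ 0.3633.
MPK > 0.148, so the economy is dynamically efficient (under-saving).

under-saving; MPK ≈ 0.363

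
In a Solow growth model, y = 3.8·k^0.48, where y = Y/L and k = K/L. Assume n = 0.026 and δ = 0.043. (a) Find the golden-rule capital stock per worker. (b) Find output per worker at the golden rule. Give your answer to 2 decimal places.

Break-even investment rate: n + δ = 0.026 + 0.043 = 0.069.
Setting f'(k) = n+δ gives 0.48·3.8·k^(0.48−1) = 0.069, hence k_gold = (0.48·3.8/0.069)^(1/0.52) ≈ 543.1920.
y_gold = 3.8·543.1920^0.48 ≈ 78.0838.

(a) k_gold ≈ 543.19; (b) y_gold ≈ 78.08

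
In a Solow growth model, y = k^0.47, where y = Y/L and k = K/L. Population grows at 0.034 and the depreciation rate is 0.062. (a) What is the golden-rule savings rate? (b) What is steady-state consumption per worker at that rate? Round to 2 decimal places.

n + δ = 0.034 + 0.062 = 0.096.
For Cobb-Douglas, s_gold equals capital's share: s_gold = 0.47.
At the golden rule the marginal product of capital equals n+δ: 0.47·k^(0.47−1) = 0.096. Solving, k_gold = (0.47/0.096)^(1/0.53) ≈ 20.0244.
y_gold = 20.0244^0.47 ≈ 4.0901; c_gold = (1−0.47)·y_gold ≈ 2.1677.

(a) s_gold = 0.47; (b) c_gold ≈ 2.17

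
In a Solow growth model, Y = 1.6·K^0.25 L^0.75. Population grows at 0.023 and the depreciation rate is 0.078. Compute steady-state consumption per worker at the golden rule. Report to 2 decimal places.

n + δ = 0.023 + 0.078 = 0.101.
Maximizing c = f(k) − (n+δ)·k gives f'(k) = n+δ, i.e. 0.25·1.6·k^(0.25−1) = 0.101, so k_gold = (0.25·1.6/0.101)^(1/0.75) ≈ 6.2659.
y_gold = 1.6·6.2659^0.25 ≈ 2.5314.
c_gold = y_gold − (n+δ)·k_gold = 2.5314 − 0.101·6.2659 ≈ 1.8986.

c_gold ≈ 1.90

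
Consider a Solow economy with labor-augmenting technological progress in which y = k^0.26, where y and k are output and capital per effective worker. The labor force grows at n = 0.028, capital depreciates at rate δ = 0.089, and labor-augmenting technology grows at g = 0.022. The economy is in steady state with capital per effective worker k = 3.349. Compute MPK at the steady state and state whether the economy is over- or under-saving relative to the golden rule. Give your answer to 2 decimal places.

Break-even investment rate: n + g + δ = 0.028 + 0.022 + 0.089 = 0.139.
MPK = 0.26·k^(0.26−1) = 0.26·3.349^(-0.74) ≈ 0.1063.
MPK < 0.139, so the economy is dynamically inefficient (over-saving).

over-saving; MPK ≈ 0.11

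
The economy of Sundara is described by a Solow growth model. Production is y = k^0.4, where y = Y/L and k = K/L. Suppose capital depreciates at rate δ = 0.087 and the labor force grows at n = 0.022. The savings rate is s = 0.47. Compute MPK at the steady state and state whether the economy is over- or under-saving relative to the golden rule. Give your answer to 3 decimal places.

The effective depreciation rate is n + δ = 0.022 + 0.087 = 0.109.
Steady-state k*: s·k^0.4 = 0.109·k gives k* = (0.47/0.109)^(1/0.6) ≈ 11.4231.
MPK = 0.4·11.4231^(-0.6) ≈ 0.0928.
MPK < n+δ = 0.109, so the economy is dynamically inefficient (over-saving).

over-saving; MPK ≈ 0.093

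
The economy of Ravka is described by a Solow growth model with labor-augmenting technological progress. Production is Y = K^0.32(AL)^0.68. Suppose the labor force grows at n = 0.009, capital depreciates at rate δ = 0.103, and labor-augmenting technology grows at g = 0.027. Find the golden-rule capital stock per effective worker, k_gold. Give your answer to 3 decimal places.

Break-even investment rate: n + g + δ = 0.009 + 0.027 + 0.103 = 0.139.
Maximizing c = f(k) − (n+g+δ)·k gives f'(k) = n+g+δ, i.e. 0.32·k^(0.32−1) = 0.139, so k_gold = (0.32/0.139)^(1/0.68) ≈ 3.4084.

k_gold ≈ 3.408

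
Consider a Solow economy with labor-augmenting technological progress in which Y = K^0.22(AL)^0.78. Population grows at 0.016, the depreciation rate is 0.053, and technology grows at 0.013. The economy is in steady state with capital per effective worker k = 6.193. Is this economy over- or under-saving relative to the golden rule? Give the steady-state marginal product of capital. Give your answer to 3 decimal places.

Break-even investment rate: n + g + δ = 0.016 + 0.013 + 0.053 = 0.082.
MPK = 0.22·k^(0.22−1) = 0.22·6.193^(-0.78) ≈ 0.0531.
MPK < 0.082, so the economy is dynamically inefficient (over-saving).

over-saving; MPK ≈ 0.053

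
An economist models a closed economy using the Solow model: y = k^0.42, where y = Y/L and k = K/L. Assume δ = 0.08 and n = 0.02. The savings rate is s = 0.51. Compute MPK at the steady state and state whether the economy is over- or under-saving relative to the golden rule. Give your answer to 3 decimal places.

Break-even investment rate: n + δ = 0.02 + 0.08 = 0.1.
Steady-state k*: s·k^0.42 = 0.1·k gives k* = (0.51/0.1)^(1/0.58) ≈ 16.5939.
MPK = 0.42·16.5939^(-0.58) ≈ 0.0824.
MPK < n+δ = 0.1, so the economy is dynamically inefficient (over-saving).

over-saving; MPK ≈ 0.082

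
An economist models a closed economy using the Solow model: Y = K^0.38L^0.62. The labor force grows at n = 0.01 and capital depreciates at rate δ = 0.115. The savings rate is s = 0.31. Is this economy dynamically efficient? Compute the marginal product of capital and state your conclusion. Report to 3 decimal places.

dynamically efficient; MPK ≈ 0.153

n + δ = 0.01 + 0.115 = 0.125.
Steady-state k*: s·k^0.38 = 0.125·k gives k* = (0.31/0.125)^(1/0.62) ≈ 4.3273.
MPK = 0.38·4.3273^(-0.62) ≈ 0.1532.
MPK > n+δ = 0.125, so the economy is dynamically efficient (under-saving).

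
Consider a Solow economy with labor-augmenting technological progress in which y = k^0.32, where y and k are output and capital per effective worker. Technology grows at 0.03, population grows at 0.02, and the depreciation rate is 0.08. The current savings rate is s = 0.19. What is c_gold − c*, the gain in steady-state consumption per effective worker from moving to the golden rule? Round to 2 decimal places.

Δc ≈ 0.07

Capital per effective worker breaks even when investment replaces (n + g + δ)·k; here n + g + δ = 0.13.
Current steady state (s = 0.19): k* = (0.19/0.13)^(1/0.68) ≈ 1.7473, y* = 1.7473^0.32 ≈ 1.1955, c* = (1−0.19)·1.1955 ≈ 0.9684.
At the golden rule the marginal product of capital equals n+g+δ: 0.32·k^(0.32−1) = 0.13. Solving, k_gold = (0.32/0.13)^(1/0.68) ≈ 3.7610.
y_gold = 3.7610^0.32 ≈ 1.5279, c_gold = y_gold − 0.13·k_gold ≈ 1.0390.
Gain: Δc = 1.0390 − 0.9684 ≈ 0.0706.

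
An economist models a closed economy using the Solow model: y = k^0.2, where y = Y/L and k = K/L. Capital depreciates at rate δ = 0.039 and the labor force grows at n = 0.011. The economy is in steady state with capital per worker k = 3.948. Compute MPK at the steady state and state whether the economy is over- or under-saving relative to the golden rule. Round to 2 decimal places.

under-saving; MPK ≈ 0.07

n + δ = 0.011 + 0.039 = 0.05.
MPK = 0.2·k^(0.2−1) = 0.2·3.948^(-0.8) ≈ 0.0667.
MPK > 0.05, so the economy is dynamically efficient (under-saving).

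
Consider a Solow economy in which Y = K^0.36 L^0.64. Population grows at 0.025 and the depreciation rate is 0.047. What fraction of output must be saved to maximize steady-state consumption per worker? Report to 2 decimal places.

s_gold = 0.36

Capital per worker breaks even when investment replaces (n + δ)·k; here n + δ = 0.072.
At the golden rule MPK = n+δ, and in any Cobb-Douglas steady state s = (n+δ)·k/y = MPK·k/y = capital's share 0.36.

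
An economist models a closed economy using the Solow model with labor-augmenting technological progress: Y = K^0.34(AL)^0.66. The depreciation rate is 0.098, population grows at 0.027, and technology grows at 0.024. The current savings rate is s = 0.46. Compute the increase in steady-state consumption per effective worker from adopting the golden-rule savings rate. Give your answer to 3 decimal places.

Break-even investment rate: n + g + δ = 0.027 + 0.024 + 0.098 = 0.149.
Current steady state (s = 0.46): k* = (0.46/0.149)^(1/0.66) ≈ 5.5179, y* = 5.5179^0.34 ≈ 1.7873, c* = (1−0.46)·1.7873 ≈ 0.9652.
Setting f'(k) = n+g+δ gives 0.34·k^(0.34−1) = 0.149, hence k_gold = (0.34/0.149)^(1/0.66) ≈ 3.4903.
y_gold = 3.4903^0.34 ≈ 1.5296, c_gold = y_gold − 0.149·k_gold ≈ 1.0095.
Gain: Δc = 1.0095 − 0.9652 ≈ 0.0444.

Δc ≈ 0.044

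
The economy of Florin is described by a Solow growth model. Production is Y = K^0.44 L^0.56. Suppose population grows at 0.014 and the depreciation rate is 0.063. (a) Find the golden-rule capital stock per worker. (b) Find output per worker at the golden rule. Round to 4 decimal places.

(a) k_gold ≈ 22.4759; (b) y_gold ≈ 3.9333

The effective depreciation rate is n + δ = 0.014 + 0.063 = 0.077.
Golden rule sets MPK = n+δ: 0.44·k^(0.44−1) = 0.077, so k_gold = (0.44/0.077)^(1/0.56) ≈ 22.4759.
y_gold = 22.4759^0.44 ≈ 3.9333.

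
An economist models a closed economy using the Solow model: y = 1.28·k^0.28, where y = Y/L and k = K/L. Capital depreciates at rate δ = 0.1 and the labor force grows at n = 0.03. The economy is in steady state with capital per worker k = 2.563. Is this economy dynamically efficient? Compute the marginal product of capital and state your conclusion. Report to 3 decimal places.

dynamically efficient; MPK ≈ 0.182

n + δ = 0.03 + 0.1 = 0.13.
MPK = 0.28·1.28·k^(0.28−1) = 0.28·1.28·2.563^(-0.72) ≈ 0.1820.
MPK > 0.13, so the economy is dynamically efficient (under-saving).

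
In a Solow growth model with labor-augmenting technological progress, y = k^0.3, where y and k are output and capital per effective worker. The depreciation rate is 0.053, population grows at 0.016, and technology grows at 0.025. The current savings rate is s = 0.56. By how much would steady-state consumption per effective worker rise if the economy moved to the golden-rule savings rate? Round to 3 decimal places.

Δc ≈ 0.206

Break-even investment rate: n + g + δ = 0.016 + 0.025 + 0.053 = 0.094.
Current steady state (s = 0.56): k* = (0.56/0.094)^(1/0.7) ≈ 12.8006, y* = 12.8006^0.3 ≈ 2.1487, c* = (1−0.56)·2.1487 ≈ 0.9454.
Golden rule sets MPK = n+g+δ: 0.3·k^(0.3−1) = 0.094, so k_gold = (0.3/0.094)^(1/0.7) ≈ 5.2480.
y_gold = 5.2480^0.3 ≈ 1.6444, c_gold = y_gold − 0.094·k_gold ≈ 1.1511.
Gain: Δc = 1.1511 − 0.9454 ≈ 0.2056.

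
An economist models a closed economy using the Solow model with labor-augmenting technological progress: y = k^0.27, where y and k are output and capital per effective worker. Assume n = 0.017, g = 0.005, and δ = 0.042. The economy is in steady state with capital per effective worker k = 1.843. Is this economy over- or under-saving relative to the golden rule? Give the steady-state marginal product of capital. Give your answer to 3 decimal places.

Break-even investment rate: n + g + δ = 0.017 + 0.005 + 0.042 = 0.064.
MPK = 0.27·k^(0.27−1) = 0.27·1.843^(-0.73) ≈ 0.1728.
MPK > 0.064, so the economy is dynamically efficient (under-saving).

under-saving; MPK ≈ 0.173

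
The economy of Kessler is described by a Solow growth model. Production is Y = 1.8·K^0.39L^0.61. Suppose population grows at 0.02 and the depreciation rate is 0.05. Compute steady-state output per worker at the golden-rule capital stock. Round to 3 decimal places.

Capital per worker breaks even when investment replaces (n + δ)·k; here n + δ = 0.07.
Golden rule sets MPK = n+δ: 0.39·1.8·k^(0.39−1) = 0.07, so k_gold = (0.39·1.8/0.07)^(1/0.61) ≈ 43.7901.
Output: y_gold = 1.8·k_gold^0.39 = 1.8·43.7901^0.39 ≈ 7.8598.

y_gold ≈ 7.860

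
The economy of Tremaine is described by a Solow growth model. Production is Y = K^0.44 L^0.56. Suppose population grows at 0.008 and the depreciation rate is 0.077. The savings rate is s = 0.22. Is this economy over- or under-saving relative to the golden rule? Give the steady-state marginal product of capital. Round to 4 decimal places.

n + δ = 0.008 + 0.077 = 0.085.
Steady-state k*: s·k^0.44 = 0.085·k gives k* = (0.22/0.085)^(1/0.56) ≈ 5.4639.
MPK = 0.44·5.4639^(-0.56) ≈ 0.1700.
MPK > n+δ = 0.085, so the economy is dynamically efficient (under-saving).

under-saving; MPK ≈ 0.1700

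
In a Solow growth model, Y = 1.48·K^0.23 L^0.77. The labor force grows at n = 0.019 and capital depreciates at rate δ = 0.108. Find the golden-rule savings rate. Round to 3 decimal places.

s_gold = 0.230

The effective depreciation rate is n + δ = 0.019 + 0.108 = 0.127.
At the golden rule MPK = n+δ, and in any Cobb-Douglas steady state s = (n+δ)·k/y = MPK·k/y = capital's share 0.23.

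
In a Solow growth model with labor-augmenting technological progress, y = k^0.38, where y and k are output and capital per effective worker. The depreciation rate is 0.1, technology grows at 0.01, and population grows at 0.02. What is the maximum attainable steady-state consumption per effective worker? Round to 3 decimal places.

n + g + δ = 0.02 + 0.01 + 0.1 = 0.13.
Maximizing c = f(k) − (n+g+δ)·k gives f'(k) = n+g+δ, i.e. 0.38·k^(0.38−1) = 0.13, so k_gold = (0.38/0.13)^(1/0.62) ≈ 5.6410.
y_gold = 5.6410^0.38 ≈ 1.9298.
c_gold = y_gold − (n+g+δ)·k_gold = 1.9298 − 0.13·5.6410 ≈ 1.1965.

c_gold ≈ 1.196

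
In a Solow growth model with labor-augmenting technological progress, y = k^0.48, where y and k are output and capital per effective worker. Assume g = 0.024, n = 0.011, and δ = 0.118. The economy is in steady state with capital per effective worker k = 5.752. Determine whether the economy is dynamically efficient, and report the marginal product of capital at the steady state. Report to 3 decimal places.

Capital per effective worker breaks even when investment replaces (n + g + δ)·k; here n + g + δ = 0.153.
MPK = 0.48·k^(0.48−1) = 0.48·5.752^(-0.52) ≈ 0.1933.
MPK > 0.153, so the economy is dynamically efficient (under-saving).

dynamically efficient; MPK ≈ 0.193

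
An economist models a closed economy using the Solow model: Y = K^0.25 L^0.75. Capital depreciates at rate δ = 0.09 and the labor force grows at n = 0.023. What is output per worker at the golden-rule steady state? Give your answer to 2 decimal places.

The effective depreciation rate is n + δ = 0.023 + 0.09 = 0.113.
At the golden rule the marginal product of capital equals n+δ: 0.25·k^(0.25−1) = 0.113. Solving, k_gold = (0.25/0.113)^(1/0.75) ≈ 2.8828.
Output: y_gold = k_gold^0.25 = 2.8828^0.25 ≈ 1.3030.

y_gold ≈ 1.30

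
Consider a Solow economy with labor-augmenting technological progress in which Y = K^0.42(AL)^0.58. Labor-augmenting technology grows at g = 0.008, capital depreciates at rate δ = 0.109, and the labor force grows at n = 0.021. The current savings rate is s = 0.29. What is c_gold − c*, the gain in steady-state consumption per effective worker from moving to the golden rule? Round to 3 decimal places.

Δc ≈ 0.083

n + g + δ = 0.021 + 0.008 + 0.109 = 0.138.
Current steady state (s = 0.29): k* = (0.29/0.138)^(1/0.58) ≈ 3.5980, y* = 3.5980^0.42 ≈ 1.7122, c* = (1−0.29)·1.7122 ≈ 1.2156.
Setting f'(k) = n+g+δ gives 0.42·k^(0.42−1) = 0.138, hence k_gold = (0.42/0.138)^(1/0.58) ≈ 6.8139.
y_gold = 6.8139^0.42 ≈ 2.2389, c_gold = y_gold − 0.138·k_gold ≈ 1.2985.
Gain: Δc = 1.2985 − 1.2156 ≈ 0.0829.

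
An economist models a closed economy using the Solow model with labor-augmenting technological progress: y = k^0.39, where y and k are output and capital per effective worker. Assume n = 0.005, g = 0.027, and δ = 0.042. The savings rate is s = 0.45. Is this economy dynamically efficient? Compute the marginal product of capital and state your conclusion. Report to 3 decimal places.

The effective depreciation rate is n + g + δ = 0.005 + 0.027 + 0.042 = 0.074.
Steady-state k*: s·k^0.39 = 0.074·k gives k* = (0.45/0.074)^(1/0.61) ≈ 19.2848.
MPK = 0.39·19.2848^(-0.61) ≈ 0.0641.
MPK < n+g+δ = 0.074, so the economy is dynamically inefficient (over-saving).

dynamically inefficient; MPK ≈ 0.064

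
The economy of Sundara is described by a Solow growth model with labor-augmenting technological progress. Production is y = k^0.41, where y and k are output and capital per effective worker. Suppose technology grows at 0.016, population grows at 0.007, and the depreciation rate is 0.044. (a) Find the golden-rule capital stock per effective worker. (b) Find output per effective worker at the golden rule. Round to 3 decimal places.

Break-even investment rate: n + g + δ = 0.007 + 0.016 + 0.044 = 0.067.
At the golden rule the marginal product of capital equals n+g+δ: 0.41·k^(0.41−1) = 0.067. Solving, k_gold = (0.41/0.067)^(1/0.59) ≈ 21.5479.
y_gold = 21.5479^0.41 ≈ 3.5212.

(a) k_gold ≈ 21.548; (b) y_gold ≈ 3.521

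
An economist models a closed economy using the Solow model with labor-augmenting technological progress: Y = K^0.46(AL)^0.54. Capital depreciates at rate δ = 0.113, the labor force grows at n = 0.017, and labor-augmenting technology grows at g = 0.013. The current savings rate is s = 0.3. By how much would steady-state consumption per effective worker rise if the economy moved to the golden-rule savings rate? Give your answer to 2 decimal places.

Δc ≈ 0.15

Break-even investment rate: n + g + δ = 0.017 + 0.013 + 0.113 = 0.143.
Current steady state (s = 0.3): k* = (0.3/0.143)^(1/0.54) ≈ 3.9437, y* = 3.9437^0.46 ≈ 1.8798, c* = (1−0.3)·1.8798 ≈ 1.3159.
Setting f'(k) = n+g+δ gives 0.46·k^(0.46−1) = 0.143, hence k_gold = (0.46/0.143)^(1/0.54) ≈ 8.7030.
y_gold = 8.7030^0.46 ≈ 2.7055, c_gold = y_gold − 0.143·k_gold ≈ 1.4610.
Gain: Δc = 1.4610 − 1.3159 ≈ 0.1451.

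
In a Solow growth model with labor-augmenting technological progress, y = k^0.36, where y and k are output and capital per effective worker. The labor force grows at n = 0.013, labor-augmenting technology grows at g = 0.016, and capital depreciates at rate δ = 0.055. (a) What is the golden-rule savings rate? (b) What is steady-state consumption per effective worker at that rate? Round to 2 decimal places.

(a) s_gold = 0.36; (b) c_gold ≈ 1.45

Break-even investment rate: n + g + δ = 0.013 + 0.016 + 0.055 = 0.084.
For Cobb-Douglas, s_gold equals capital's share: s_gold = 0.36.
Maximizing c = f(k) − (n+g+δ)·k gives f'(k) = n+g+δ, i.e. 0.36·k^(0.36−1) = 0.084, so k_gold = (0.36/0.084)^(1/0.64) ≈ 9.7171.
y_gold = 9.7171^0.36 ≈ 2.2673; c_gold = (1−0.36)·y_gold ≈ 1.4511.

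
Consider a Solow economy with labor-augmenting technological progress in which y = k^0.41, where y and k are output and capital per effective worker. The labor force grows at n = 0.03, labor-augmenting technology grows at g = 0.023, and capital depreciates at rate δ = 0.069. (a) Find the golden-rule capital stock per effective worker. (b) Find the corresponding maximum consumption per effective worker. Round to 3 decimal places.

(a) k_gold ≈ 7.803; (b) c_gold ≈ 1.370

Capital per effective worker breaks even when investment replaces (n + g + δ)·k; here n + g + δ = 0.122.
Setting f'(k) = n+g+δ gives 0.41·k^(0.41−1) = 0.122, hence k_gold = (0.41/0.122)^(1/0.59) ≈ 7.8027.
y_gold = 7.8027^0.41 ≈ 2.3218; c_gold = y_gold − 0.122·k_gold ≈ 1.3698.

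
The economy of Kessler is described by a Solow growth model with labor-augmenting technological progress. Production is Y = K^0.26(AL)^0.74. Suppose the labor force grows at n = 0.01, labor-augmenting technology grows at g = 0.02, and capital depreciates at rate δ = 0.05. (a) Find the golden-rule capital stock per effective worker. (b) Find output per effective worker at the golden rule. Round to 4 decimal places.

(a) k_gold ≈ 4.9174; (b) y_gold ≈ 1.5130

Break-even investment rate: n + g + δ = 0.01 + 0.02 + 0.05 = 0.08.
At the golden rule the marginal product of capital equals n+g+δ: 0.26·k^(0.26−1) = 0.08. Solving, k_gold = (0.26/0.08)^(1/0.74) ≈ 4.9174.
y_gold = 4.9174^0.26 ≈ 1.5130.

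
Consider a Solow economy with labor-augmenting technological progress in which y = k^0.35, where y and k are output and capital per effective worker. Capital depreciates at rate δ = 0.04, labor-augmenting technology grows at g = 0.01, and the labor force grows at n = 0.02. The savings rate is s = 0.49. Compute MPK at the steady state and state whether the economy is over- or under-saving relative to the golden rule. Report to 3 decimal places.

The effective depreciation rate is n + g + δ = 0.02 + 0.01 + 0.04 = 0.07.
Steady-state k*: s·k^0.35 = 0.07·k gives k* = (0.49/0.07)^(1/0.65) ≈ 19.9596.
MPK = 0.35·19.9596^(-0.65) ≈ 0.0500.
MPK < n+g+δ = 0.07, so the economy is dynamically inefficient (over-saving).

over-saving; MPK ≈ 0.050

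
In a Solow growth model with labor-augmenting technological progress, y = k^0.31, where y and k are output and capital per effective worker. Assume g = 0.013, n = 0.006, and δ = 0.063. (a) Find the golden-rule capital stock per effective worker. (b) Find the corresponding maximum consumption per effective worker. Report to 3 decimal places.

n + g + δ = 0.006 + 0.013 + 0.063 = 0.082.
Setting f'(k) = n+g+δ gives 0.31·k^(0.31−1) = 0.082, hence k_gold = (0.31/0.082)^(1/0.69) ≈ 6.8711.
y_gold = 6.8711^0.31 ≈ 1.8175; c_gold = y_gold − 0.082·k_gold ≈ 1.2541.

(a) k_gold ≈ 6.871; (b) c_gold ≈ 1.254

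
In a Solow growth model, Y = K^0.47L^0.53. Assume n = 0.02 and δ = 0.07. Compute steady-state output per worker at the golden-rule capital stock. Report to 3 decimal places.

Break-even investment rate: n + δ = 0.02 + 0.07 = 0.09.
Golden rule sets MPK = n+δ: 0.47·k^(0.47−1) = 0.09, so k_gold = (0.47/0.09)^(1/0.53) ≈ 22.6175.
Output: y_gold = k_gold^0.47 = 22.6175^0.47 ≈ 4.3310.

y_gold ≈ 4.331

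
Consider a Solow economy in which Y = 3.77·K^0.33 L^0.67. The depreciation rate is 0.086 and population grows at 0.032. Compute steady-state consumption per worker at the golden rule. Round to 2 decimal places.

c_gold ≈ 8.06

Break-even investment rate: n + δ = 0.032 + 0.086 = 0.118.
Golden rule sets MPK = n+δ: 0.33·3.77·k^(0.33−1) = 0.118, so k_gold = (0.33·3.77/0.118)^(1/0.67) ≈ 33.6377.
y_gold = 3.77·33.6377^0.33 ≈ 12.0280.
c_gold = y_gold − (n+δ)·k_gold = 12.0280 − 0.118·33.6377 ≈ 8.0588.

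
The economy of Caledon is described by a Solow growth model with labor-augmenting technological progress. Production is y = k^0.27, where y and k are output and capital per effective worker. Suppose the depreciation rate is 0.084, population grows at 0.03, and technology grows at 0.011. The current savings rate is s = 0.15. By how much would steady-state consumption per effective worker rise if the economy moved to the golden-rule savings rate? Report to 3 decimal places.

Δc ≈ 0.061

The effective depreciation rate is n + g + δ = 0.03 + 0.011 + 0.084 = 0.125.
Current steady state (s = 0.15): k* = (0.15/0.125)^(1/0.73) ≈ 1.2837, y* = 1.2837^0.27 ≈ 1.0698, c* = (1−0.15)·1.0698 ≈ 0.9093.
Setting f'(k) = n+g+δ gives 0.27·k^(0.27−1) = 0.125, hence k_gold = (0.27/0.125)^(1/0.73) ≈ 2.8718.
y_gold = 2.8718^0.27 ≈ 1.3295, c_gold = y_gold − 0.125·k_gold ≈ 0.9706.
Gain: Δc = 0.9706 − 0.9093 ≈ 0.0613.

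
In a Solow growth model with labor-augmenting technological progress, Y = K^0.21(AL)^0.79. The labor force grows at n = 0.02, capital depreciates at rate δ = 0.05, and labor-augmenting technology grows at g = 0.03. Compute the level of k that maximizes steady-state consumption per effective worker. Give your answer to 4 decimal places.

Break-even investment rate: n + g + δ = 0.02 + 0.03 + 0.05 = 0.1.
At the golden rule the marginal product of capital equals n+g+δ: 0.21·k^(0.21−1) = 0.1. Solving, k_gold = (0.21/0.1)^(1/0.79) ≈ 2.5578.

k_gold ≈ 2.5578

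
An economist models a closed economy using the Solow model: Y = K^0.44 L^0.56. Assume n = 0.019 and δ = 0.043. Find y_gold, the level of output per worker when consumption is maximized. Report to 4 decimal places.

y_gold ≈ 4.6633

Break-even investment rate: n + δ = 0.019 + 0.043 = 0.062.
Setting f'(k) = n+δ gives 0.44·k^(0.44−1) = 0.062, hence k_gold = (0.44/0.062)^(1/0.56) ≈ 33.0942.
Output: y_gold = k_gold^0.44 = 33.0942^0.44 ≈ 4.6633.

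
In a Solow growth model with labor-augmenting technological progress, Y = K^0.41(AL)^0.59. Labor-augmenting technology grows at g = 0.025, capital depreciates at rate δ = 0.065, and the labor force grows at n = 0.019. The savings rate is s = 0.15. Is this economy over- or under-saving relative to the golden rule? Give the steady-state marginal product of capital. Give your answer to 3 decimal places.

n + g + δ = 0.019 + 0.025 + 0.065 = 0.109.
Steady-state k*: s·k^0.41 = 0.109·k gives k* = (0.15/0.109)^(1/0.59) ≈ 1.7180.
MPK = 0.41·1.7180^(-0.59) ≈ 0.2979.
MPK > n+g+δ = 0.109, so the economy is dynamically efficient (under-saving).

under-saving; MPK ≈ 0.298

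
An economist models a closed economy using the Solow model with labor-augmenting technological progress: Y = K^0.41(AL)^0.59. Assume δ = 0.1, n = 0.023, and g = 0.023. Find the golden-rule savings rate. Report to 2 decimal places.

s_gold = 0.41

Break-even investment rate: n + g + δ = 0.023 + 0.023 + 0.1 = 0.146.
At the golden rule MPK = n+g+δ, and in any Cobb-Douglas steady state s = (n+g+δ)·k/y = MPK·k/y = capital's share 0.41.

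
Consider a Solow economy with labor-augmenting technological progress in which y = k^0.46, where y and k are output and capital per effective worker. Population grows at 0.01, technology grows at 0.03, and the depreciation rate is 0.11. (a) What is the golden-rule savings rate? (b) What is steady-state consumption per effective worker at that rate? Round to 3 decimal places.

(a) s_gold = 0.460; (b) c_gold ≈ 1.403

Capital per effective worker breaks even when investment replaces (n + g + δ)·k; here n + g + δ = 0.15.
For Cobb-Douglas, s_gold equals capital's share: s_gold = 0.46.
Maximizing c = f(k) − (n+g+δ)·k gives f'(k) = n+g+δ, i.e. 0.46·k^(0.46−1) = 0.15, so k_gold = (0.46/0.15)^(1/0.54) ≈ 7.9659.
y_gold = 7.9659^0.46 ≈ 2.5976; c_gold = (1−0.46)·y_gold ≈ 1.4027.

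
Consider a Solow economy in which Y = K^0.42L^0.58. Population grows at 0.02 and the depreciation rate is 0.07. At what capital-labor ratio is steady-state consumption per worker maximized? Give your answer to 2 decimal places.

Capital per worker breaks even when investment replaces (n + δ)·k; here n + δ = 0.09.
Setting f'(k) = n+δ gives 0.42·k^(0.42−1) = 0.09, hence k_gold = (0.42/0.09)^(1/0.58) ≈ 14.2384.

k_gold ≈ 14.24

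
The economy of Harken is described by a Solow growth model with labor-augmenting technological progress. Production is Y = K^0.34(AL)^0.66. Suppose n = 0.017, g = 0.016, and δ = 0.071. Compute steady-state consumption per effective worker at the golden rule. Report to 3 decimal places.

The effective depreciation rate is n + g + δ = 0.017 + 0.016 + 0.071 = 0.104.
Setting f'(k) = n+g+δ gives 0.34·k^(0.34−1) = 0.104, hence k_gold = (0.34/0.104)^(1/0.66) ≈ 6.0181.
y_gold = 6.0181^0.34 ≈ 1.8408.
c_gold = y_gold − (n+g+δ)·k_gold = 1.8408 − 0.104·6.0181 ≈ 1.2150.

c_gold ≈ 1.215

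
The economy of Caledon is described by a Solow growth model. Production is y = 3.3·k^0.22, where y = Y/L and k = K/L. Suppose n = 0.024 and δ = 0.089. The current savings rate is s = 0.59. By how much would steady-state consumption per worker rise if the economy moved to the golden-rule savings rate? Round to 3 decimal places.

Δc ≈ 1.330

n + δ = 0.024 + 0.089 = 0.113.
Current steady state (s = 0.59): k* = (0.59·3.3/0.113)^(1/0.78) ≈ 38.4578, y* = 3.3·38.4578^0.22 ≈ 7.3656, c* = (1−0.59)·7.3656 ≈ 3.0199.
Golden rule sets MPK = n+δ: 0.22·3.3·k^(0.22−1) = 0.113, so k_gold = (0.22·3.3/0.113)^(1/0.78) ≈ 10.8571.
y_gold = 3.3·10.8571^0.22 ≈ 5.5766, c_gold = y_gold − 0.113·k_gold ≈ 4.3498.
Gain: Δc = 4.3498 − 3.0199 ≈ 1.3299.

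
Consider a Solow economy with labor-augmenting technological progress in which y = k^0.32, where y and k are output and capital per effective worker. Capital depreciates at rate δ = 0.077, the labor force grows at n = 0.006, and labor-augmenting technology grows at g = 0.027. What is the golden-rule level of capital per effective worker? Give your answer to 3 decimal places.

Capital per effective worker breaks even when investment replaces (n + g + δ)·k; here n + g + δ = 0.11.
At the golden rule the marginal product of capital equals n+g+δ: 0.32·k^(0.32−1) = 0.11. Solving, k_gold = (0.32/0.11)^(1/0.68) ≈ 4.8083.

k_gold ≈ 4.808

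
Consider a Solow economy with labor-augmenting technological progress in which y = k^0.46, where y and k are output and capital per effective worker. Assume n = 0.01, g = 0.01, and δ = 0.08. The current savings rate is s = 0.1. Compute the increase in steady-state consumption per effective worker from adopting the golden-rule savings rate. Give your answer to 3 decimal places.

n + g + δ = 0.01 + 0.01 + 0.08 = 0.1.
Current steady state (s = 0.1): k* = (0.1/0.1)^(1/0.54) ≈ 1.0000, y* = 1.0000^0.46 ≈ 1.0000, c* = (1−0.1)·1.0000 ≈ 0.9000.
Maximizing c = f(k) − (n+g+δ)·k gives f'(k) = n+g+δ, i.e. 0.46·k^(0.46−1) = 0.1, so k_gold = (0.46/0.1)^(1/0.54) ≈ 16.8783.
y_gold = 16.8783^0.46 ≈ 3.6692, c_gold = y_gold − 0.1·k_gold ≈ 1.9814.
Gain: Δc = 1.9814 − 0.9000 ≈ 1.0814.

Δc ≈ 1.081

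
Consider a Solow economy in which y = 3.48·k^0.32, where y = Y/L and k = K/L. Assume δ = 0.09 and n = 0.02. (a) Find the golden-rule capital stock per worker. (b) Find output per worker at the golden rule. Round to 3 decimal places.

The effective depreciation rate is n + δ = 0.02 + 0.09 = 0.11.
At the golden rule the marginal product of capital equals n+δ: 0.32·3.48·k^(0.32−1) = 0.11. Solving, k_gold = (0.32·3.48/0.11)^(1/0.68) ≈ 30.0910.
y_gold = 3.48·30.0910^0.32 ≈ 10.3438.

(a) k_gold ≈ 30.091; (b) y_gold ≈ 10.344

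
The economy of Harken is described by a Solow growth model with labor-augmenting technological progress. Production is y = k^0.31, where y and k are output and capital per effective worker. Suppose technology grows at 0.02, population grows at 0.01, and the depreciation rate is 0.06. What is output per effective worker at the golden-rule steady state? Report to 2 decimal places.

Break-even investment rate: n + g + δ = 0.01 + 0.02 + 0.06 = 0.09.
At the golden rule the marginal product of capital equals n+g+δ: 0.31·k^(0.31−1) = 0.09. Solving, k_gold = (0.31/0.09)^(1/0.69) ≈ 6.0039.
Output: y_gold = k_gold^0.31 = 6.0039^0.31 ≈ 1.7431.

y_gold ≈ 1.74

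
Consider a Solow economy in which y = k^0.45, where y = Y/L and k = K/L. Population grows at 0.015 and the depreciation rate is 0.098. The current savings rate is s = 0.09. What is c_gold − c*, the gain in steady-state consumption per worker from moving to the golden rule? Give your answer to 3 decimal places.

Δc ≈ 0.948

The effective depreciation rate is n + δ = 0.015 + 0.098 = 0.113.
Current steady state (s = 0.09): k* = (0.09/0.113)^(1/0.55) ≈ 0.6611, y* = 0.6611^0.45 ≈ 0.8301, c* = (1−0.09)·0.8301 ≈ 0.7554.
At the golden rule the marginal product of capital equals n+δ: 0.45·k^(0.45−1) = 0.113. Solving, k_gold = (0.45/0.113)^(1/0.55) ≈ 12.3354.
y_gold = 12.3354^0.45 ≈ 3.0976, c_gold = y_gold − 0.113·k_gold ≈ 1.7037.
Gain: Δc = 1.7037 − 0.7554 ≈ 0.9483.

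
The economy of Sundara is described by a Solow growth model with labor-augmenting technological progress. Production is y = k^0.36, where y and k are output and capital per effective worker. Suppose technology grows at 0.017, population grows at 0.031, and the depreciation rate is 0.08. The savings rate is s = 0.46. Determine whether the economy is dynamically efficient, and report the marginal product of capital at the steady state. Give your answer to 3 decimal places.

dynamically inefficient; MPK ≈ 0.100

The effective depreciation rate is n + g + δ = 0.031 + 0.017 + 0.08 = 0.128.
Steady-state k*: s·k^0.36 = 0.128·k gives k* = (0.46/0.128)^(1/0.64) ≈ 7.3798.
MPK = 0.36·7.3798^(-0.64) ≈ 0.1002.
MPK < n+g+δ = 0.128, so the economy is dynamically inefficient (over-saving).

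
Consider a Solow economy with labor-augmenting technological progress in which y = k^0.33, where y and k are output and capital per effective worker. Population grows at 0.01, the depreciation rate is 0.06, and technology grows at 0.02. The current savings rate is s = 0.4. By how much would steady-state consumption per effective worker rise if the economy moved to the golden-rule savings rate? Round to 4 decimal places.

Break-even investment rate: n + g + δ = 0.01 + 0.02 + 0.06 = 0.09.
Current steady state (s = 0.4): k* = (0.4/0.09)^(1/0.67) ≈ 9.2660, y* = 9.2660^0.33 ≈ 2.0848, c* = (1−0.4)·2.0848 ≈ 1.2509.
At the golden rule the marginal product of capital equals n+g+δ: 0.33·k^(0.33−1) = 0.09. Solving, k_gold = (0.33/0.09)^(1/0.67) ≈ 6.9534.
y_gold = 6.9534^0.33 ≈ 1.8964, c_gold = y_gold − 0.09·k_gold ≈ 1.2706.
Gain: Δc = 1.2706 − 1.2509 ≈ 0.0197.

Δc ≈ 0.0197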